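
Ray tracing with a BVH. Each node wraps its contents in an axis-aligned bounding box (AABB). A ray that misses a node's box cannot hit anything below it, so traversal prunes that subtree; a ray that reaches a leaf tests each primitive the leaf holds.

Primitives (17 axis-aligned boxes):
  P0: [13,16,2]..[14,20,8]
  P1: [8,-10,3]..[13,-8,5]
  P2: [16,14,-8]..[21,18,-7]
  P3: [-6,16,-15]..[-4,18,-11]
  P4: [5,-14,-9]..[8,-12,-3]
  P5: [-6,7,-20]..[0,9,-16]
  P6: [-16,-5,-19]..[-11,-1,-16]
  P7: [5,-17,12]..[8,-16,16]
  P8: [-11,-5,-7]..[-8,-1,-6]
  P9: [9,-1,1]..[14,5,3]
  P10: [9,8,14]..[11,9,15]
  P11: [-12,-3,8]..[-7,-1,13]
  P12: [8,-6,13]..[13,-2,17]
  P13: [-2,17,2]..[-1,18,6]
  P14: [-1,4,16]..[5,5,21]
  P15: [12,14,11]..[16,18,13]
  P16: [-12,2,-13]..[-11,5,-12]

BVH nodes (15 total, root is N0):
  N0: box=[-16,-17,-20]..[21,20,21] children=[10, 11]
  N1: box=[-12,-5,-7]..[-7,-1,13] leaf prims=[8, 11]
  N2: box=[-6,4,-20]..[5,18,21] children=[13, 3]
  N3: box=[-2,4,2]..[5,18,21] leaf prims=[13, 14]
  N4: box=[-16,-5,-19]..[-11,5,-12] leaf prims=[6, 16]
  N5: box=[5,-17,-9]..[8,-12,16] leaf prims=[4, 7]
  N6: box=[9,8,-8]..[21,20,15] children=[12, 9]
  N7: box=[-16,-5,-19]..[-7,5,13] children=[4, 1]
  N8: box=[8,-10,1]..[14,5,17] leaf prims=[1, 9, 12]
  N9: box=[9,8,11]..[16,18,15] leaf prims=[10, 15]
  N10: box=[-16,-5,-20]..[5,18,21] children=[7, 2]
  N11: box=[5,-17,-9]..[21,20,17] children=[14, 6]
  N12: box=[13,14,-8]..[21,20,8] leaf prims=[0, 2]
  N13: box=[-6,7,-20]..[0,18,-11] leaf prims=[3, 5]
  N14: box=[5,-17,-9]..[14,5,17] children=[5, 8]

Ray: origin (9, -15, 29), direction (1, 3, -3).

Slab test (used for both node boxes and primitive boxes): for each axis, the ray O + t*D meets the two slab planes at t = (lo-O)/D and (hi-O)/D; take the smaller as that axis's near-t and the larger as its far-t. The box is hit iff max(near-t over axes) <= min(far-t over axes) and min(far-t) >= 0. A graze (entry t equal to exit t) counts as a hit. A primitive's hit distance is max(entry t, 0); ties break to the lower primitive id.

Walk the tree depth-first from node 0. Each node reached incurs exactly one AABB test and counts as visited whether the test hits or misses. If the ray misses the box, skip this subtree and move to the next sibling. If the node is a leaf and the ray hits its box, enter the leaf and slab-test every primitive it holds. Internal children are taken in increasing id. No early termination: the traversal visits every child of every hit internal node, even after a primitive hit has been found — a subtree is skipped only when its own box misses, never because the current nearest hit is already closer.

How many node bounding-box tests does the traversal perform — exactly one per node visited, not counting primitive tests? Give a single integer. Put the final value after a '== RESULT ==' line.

Trace the traversal:
N0 x:[-25,12] y:[-2/3,35/3] z:[8/3,49/3] -> hit [8/3,35/3], descend [10, 11]
  N10 x:[-25,-4] y:[10/3,11] z:[8/3,49/3] -> miss, prune
  N11 x:[-4,12] y:[-2/3,35/3] z:[4,38/3] -> hit [4,35/3], descend [6, 14]
    N6 x:[0,12] y:[23/3,35/3] z:[14/3,37/3] -> hit [23/3,35/3], descend [9, 12]
      N9 x:[0,7] y:[23/3,11] z:[14/3,6] -> miss, prune
      N12 x:[4,12] y:[29/3,35/3] z:[7,37/3] -> hit [29/3,35/3] leaf, test {P0(miss), P2(miss)}
    N14 x:[-4,5] y:[-2/3,20/3] z:[4,38/3] -> hit [4,5], descend [5, 8]
      N5 x:[-4,-1] y:[-2/3,1] z:[13/3,38/3] -> miss, prune
      N8 x:[-1,5] y:[5/3,20/3] z:[4,28/3] -> hit [4,5] leaf, test {P1(miss), P9(miss), P12@t=4}

Summary -> nodes [0, 10, 11, 6, 9, 12, 14, 5, 8]; box-tests=9; leaf-entries=2; first=P12

== RESULT ==
9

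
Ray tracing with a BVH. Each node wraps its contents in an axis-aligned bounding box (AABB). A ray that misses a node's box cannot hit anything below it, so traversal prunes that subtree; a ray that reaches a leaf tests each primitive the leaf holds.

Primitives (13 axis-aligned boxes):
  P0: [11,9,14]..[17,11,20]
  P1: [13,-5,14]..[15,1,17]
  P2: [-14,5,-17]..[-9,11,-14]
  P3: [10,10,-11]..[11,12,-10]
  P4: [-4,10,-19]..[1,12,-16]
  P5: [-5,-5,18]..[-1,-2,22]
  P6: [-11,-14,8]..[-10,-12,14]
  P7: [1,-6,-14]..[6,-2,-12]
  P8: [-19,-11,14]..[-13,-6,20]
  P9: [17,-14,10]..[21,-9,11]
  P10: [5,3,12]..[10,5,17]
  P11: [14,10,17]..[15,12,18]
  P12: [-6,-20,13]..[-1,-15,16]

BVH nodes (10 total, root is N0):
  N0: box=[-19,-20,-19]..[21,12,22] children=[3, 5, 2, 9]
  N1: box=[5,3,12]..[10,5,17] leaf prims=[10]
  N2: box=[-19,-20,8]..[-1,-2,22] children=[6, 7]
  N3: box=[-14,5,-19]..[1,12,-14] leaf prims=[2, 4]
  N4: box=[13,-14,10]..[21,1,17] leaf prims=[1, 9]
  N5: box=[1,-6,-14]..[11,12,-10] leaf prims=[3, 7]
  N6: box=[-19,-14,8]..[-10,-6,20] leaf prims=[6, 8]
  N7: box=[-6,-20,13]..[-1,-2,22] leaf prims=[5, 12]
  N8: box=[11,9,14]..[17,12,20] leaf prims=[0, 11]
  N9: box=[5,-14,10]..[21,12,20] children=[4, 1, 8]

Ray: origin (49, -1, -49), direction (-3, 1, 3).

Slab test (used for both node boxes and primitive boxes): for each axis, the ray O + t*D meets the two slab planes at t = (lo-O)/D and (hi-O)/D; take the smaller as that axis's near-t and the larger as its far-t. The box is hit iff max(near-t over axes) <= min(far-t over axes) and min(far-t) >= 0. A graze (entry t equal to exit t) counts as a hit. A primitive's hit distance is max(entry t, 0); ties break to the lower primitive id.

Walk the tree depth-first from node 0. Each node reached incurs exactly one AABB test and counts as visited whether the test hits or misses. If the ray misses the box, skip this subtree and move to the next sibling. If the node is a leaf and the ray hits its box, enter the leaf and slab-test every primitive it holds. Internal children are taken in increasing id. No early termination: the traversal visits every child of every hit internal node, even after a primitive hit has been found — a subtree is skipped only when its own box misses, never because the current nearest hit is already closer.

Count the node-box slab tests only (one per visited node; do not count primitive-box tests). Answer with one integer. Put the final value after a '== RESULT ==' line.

Traverse from the root:
N0 x:[28/3,68/3] y:[-19,13] z:[10,71/3] -> hit [10,13], descend [2, 3, 5, 9]
  N2 x:[50/3,68/3] y:[-19,-1] z:[19,71/3] -> miss, prune
  N3 x:[16,21] y:[6,13] z:[10,35/3] -> miss, prune
  N5 x:[38/3,16] y:[-5,13] z:[35/3,13] -> hit [38/3,13] leaf, test {P3@t=38/3, P7(miss)}
  N9 x:[28/3,44/3] y:[-13,13] z:[59/3,23] -> miss, prune

Summary -> nodes [0, 2, 3, 5, 9]; box-tests=5; leaf-entries=1; first=P3

== RESULT ==
5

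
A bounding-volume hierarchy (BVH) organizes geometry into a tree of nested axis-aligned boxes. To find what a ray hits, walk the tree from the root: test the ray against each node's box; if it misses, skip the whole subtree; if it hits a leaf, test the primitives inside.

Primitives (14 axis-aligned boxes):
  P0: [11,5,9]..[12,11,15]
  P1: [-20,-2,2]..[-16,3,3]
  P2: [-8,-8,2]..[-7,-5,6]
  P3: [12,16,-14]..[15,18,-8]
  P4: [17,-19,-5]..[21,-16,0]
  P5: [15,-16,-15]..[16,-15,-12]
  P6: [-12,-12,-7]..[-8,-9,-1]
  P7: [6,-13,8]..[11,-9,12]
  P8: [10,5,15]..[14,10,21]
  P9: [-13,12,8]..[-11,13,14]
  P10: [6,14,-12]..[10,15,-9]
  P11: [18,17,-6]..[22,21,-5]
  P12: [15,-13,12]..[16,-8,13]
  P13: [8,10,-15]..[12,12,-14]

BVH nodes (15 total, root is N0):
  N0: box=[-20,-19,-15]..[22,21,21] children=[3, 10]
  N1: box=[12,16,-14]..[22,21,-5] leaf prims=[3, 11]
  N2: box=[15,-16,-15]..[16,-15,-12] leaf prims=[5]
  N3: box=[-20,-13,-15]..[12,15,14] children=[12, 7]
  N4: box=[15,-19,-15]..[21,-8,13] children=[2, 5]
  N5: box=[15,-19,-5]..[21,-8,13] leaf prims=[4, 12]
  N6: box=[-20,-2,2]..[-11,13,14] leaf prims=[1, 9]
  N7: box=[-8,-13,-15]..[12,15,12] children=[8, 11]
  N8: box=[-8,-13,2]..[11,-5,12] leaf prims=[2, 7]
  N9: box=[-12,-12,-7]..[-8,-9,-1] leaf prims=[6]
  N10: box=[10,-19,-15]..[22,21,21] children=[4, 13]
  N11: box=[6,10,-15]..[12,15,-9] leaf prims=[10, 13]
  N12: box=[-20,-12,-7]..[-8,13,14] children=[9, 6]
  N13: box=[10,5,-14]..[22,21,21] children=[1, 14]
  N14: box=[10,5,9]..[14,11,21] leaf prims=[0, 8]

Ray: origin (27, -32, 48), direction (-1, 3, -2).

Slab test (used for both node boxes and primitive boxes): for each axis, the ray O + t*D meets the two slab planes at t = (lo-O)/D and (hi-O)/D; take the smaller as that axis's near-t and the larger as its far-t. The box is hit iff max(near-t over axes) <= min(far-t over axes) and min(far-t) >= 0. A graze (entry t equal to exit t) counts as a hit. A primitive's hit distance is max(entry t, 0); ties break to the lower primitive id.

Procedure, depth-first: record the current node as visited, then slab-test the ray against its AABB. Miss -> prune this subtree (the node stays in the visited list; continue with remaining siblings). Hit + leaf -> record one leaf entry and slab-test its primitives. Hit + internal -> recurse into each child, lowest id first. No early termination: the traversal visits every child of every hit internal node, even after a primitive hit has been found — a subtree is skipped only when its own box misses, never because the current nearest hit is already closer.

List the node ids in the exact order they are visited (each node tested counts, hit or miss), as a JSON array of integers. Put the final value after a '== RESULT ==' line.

Traverse from the root:
N0 x:[5,47] y:[13/3,53/3] z:[27/2,63/2] -> hit [27/2,53/3], descend [3, 10]
  N3 x:[15,47] y:[19/3,47/3] z:[17,63/2] -> miss, prune
  N10 x:[5,17] y:[13/3,53/3] z:[27/2,63/2] -> hit [27/2,17], descend [4, 13]
    N4 x:[6,12] y:[13/3,8] z:[35/2,63/2] -> miss, prune
    N13 x:[5,17] y:[37/3,53/3] z:[27/2,31] -> hit [27/2,17], descend [1, 14]
      N1 x:[5,15] y:[16,53/3] z:[53/2,31] -> miss, prune
      N14 x:[13,17] y:[37/3,43/3] z:[27/2,39/2] -> hit [27/2,43/3] leaf, test {P0(miss), P8@t=27/2}

Summary -> nodes [0, 3, 10, 4, 13, 1, 14]; box-tests=7; leaf-entries=1; first=P8

== RESULT ==
[0, 3, 10, 4, 13, 1, 14]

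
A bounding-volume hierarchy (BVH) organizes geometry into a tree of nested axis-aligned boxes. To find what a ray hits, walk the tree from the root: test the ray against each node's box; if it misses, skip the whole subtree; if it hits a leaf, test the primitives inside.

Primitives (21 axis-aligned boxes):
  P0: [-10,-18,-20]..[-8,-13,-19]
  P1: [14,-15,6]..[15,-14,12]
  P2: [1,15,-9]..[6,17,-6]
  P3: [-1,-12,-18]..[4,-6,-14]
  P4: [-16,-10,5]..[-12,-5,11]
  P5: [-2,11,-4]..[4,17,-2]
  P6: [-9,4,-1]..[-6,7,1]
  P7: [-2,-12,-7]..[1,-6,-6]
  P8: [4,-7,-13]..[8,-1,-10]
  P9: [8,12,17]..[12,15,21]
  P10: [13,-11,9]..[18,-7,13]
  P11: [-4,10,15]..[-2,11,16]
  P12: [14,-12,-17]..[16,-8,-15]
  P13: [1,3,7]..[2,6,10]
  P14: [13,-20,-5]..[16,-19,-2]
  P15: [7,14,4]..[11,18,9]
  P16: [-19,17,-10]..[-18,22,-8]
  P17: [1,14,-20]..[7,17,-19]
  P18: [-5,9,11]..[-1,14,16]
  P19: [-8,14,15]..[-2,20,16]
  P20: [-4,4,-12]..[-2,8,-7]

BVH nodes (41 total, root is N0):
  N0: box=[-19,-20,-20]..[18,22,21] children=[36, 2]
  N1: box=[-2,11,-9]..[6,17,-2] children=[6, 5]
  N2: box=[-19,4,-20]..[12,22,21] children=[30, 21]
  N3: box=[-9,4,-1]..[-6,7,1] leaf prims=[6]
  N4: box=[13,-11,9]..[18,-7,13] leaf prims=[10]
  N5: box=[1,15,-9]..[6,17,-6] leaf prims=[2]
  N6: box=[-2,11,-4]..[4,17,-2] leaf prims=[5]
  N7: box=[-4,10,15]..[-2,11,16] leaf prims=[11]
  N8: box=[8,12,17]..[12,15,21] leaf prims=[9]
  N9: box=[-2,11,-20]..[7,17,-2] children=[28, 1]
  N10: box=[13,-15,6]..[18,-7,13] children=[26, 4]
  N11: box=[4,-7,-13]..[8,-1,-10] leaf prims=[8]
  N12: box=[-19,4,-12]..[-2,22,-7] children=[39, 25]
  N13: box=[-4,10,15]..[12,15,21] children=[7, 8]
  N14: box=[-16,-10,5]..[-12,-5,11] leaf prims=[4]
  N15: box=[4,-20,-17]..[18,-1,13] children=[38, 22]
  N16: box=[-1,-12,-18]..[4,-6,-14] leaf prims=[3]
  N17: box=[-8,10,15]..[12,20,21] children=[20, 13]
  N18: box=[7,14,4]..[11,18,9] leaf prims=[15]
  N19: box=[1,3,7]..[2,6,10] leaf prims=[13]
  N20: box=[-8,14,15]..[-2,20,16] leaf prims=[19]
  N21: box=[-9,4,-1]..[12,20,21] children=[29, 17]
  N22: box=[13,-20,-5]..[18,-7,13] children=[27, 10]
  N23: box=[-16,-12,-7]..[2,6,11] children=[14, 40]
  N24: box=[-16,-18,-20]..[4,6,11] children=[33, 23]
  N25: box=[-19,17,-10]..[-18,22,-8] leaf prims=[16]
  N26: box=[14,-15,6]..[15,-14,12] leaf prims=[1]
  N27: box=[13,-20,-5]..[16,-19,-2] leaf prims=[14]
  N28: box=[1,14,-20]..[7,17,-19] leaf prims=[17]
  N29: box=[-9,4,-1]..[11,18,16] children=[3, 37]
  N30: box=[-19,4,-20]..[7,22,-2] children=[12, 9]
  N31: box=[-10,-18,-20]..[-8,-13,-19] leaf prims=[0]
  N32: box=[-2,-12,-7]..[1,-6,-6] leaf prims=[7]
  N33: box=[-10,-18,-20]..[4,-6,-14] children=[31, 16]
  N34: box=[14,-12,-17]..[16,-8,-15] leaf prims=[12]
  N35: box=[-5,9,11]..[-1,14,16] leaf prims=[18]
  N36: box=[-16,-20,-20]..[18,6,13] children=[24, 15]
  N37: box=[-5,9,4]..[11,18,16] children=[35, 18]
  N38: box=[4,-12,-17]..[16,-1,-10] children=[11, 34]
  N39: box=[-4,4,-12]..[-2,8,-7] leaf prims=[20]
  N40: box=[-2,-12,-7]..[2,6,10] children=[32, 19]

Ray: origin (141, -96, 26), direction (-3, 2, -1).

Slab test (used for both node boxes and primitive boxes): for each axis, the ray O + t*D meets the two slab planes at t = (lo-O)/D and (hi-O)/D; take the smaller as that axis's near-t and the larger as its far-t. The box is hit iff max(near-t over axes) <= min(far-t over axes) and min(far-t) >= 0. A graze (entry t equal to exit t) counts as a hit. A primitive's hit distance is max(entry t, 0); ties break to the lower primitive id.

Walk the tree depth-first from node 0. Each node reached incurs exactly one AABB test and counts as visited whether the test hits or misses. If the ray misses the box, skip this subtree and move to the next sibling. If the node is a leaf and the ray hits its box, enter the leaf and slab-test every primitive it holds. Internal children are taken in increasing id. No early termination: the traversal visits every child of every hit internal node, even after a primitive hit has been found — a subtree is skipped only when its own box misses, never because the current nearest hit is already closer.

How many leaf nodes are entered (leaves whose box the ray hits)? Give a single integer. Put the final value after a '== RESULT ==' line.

Walk:
N0 x:[41,160/3] y:[38,59] z:[5,46] -> hit [41,46], descend [2, 36]
  N2 x:[43,160/3] y:[50,59] z:[5,46] -> miss, prune
  N36 x:[41,157/3] y:[38,51] z:[13,46] -> hit [41,46], descend [15, 24]
    N15 x:[41,137/3] y:[38,95/2] z:[13,43] -> hit [41,43], descend [22, 38]
      N22 x:[41,128/3] y:[38,89/2] z:[13,31] -> miss, prune
      N38 x:[125/3,137/3] y:[42,95/2] z:[36,43] -> hit [42,43], descend [11, 34]
        N11 x:[133/3,137/3] y:[89/2,95/2] z:[36,39] -> miss, prune
        N34 x:[125/3,127/3] y:[42,44] z:[41,43] -> hit [42,127/3] leaf, test {P12@t=42}
    N24 x:[137/3,157/3] y:[39,51] z:[15,46] -> hit [137/3,46], descend [23, 33]
      N23 x:[139/3,157/3] y:[42,51] z:[15,33] -> miss, prune
      N33 x:[137/3,151/3] y:[39,45] z:[40,46] -> miss, prune

11 AABB tests over nodes [0, 2, 36, 15, 22, 38, 11, 34, 24, 23, 33]; 1 leaf entered; closest P12.

== RESULT ==
1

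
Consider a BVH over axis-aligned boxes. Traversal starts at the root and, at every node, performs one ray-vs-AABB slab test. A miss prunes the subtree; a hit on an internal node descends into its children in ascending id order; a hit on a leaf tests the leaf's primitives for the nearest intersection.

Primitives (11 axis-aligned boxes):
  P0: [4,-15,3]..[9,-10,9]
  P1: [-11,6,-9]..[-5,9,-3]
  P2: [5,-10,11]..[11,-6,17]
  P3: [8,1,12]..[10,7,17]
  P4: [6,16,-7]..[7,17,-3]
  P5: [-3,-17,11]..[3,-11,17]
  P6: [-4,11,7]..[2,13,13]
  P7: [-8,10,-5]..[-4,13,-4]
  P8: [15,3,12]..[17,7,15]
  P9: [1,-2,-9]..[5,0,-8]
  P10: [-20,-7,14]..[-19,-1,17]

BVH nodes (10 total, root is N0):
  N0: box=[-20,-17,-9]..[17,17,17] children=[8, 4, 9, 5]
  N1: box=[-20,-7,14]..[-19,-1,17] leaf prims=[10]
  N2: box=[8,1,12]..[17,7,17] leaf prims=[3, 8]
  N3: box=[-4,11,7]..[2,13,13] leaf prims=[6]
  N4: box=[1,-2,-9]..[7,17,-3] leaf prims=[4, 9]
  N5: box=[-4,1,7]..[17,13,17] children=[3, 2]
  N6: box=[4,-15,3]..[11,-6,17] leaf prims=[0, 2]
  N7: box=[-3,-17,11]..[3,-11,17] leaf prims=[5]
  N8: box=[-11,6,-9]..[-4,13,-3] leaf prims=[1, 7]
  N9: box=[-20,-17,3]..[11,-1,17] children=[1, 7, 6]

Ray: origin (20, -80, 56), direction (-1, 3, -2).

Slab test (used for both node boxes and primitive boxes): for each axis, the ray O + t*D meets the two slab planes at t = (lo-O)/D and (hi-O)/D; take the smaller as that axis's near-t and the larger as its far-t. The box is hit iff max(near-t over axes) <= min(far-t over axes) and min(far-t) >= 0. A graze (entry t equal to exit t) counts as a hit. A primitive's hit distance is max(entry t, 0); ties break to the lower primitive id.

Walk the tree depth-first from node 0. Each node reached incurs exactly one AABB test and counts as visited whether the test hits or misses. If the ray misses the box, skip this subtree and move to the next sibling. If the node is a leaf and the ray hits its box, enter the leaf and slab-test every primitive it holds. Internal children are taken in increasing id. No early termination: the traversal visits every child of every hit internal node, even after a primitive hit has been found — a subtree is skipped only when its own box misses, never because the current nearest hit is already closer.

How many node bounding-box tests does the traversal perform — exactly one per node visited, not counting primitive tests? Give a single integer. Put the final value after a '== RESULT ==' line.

Traverse from the root:
N0 x:[3,40] y:[21,97/3] z:[39/2,65/2] -> hit [21,97/3], descend [4, 5, 8, 9]
  N4 x:[13,19] y:[26,97/3] z:[59/2,65/2] -> miss, prune
  N5 x:[3,24] y:[27,31] z:[39/2,49/2] -> miss, prune
  N8 x:[24,31] y:[86/3,31] z:[59/2,65/2] -> hit [59/2,31] leaf, test {P1@t=59/2, P7(miss)}
  N9 x:[9,40] y:[21,79/3] z:[39/2,53/2] -> hit [21,79/3], descend [1, 6, 7]
    N1 x:[39,40] y:[73/3,79/3] z:[39/2,21] -> miss, prune
    N6 x:[9,16] y:[65/3,74/3] z:[39/2,53/2] -> miss, prune
    N7 x:[17,23] y:[21,23] z:[39/2,45/2] -> hit [21,45/2] leaf, test {P5@t=21}

order=[0, 4, 5, 8, 9, 1, 6, 7]  |boxes|=8  |leaves|=2  hit=P5

== RESULT ==
8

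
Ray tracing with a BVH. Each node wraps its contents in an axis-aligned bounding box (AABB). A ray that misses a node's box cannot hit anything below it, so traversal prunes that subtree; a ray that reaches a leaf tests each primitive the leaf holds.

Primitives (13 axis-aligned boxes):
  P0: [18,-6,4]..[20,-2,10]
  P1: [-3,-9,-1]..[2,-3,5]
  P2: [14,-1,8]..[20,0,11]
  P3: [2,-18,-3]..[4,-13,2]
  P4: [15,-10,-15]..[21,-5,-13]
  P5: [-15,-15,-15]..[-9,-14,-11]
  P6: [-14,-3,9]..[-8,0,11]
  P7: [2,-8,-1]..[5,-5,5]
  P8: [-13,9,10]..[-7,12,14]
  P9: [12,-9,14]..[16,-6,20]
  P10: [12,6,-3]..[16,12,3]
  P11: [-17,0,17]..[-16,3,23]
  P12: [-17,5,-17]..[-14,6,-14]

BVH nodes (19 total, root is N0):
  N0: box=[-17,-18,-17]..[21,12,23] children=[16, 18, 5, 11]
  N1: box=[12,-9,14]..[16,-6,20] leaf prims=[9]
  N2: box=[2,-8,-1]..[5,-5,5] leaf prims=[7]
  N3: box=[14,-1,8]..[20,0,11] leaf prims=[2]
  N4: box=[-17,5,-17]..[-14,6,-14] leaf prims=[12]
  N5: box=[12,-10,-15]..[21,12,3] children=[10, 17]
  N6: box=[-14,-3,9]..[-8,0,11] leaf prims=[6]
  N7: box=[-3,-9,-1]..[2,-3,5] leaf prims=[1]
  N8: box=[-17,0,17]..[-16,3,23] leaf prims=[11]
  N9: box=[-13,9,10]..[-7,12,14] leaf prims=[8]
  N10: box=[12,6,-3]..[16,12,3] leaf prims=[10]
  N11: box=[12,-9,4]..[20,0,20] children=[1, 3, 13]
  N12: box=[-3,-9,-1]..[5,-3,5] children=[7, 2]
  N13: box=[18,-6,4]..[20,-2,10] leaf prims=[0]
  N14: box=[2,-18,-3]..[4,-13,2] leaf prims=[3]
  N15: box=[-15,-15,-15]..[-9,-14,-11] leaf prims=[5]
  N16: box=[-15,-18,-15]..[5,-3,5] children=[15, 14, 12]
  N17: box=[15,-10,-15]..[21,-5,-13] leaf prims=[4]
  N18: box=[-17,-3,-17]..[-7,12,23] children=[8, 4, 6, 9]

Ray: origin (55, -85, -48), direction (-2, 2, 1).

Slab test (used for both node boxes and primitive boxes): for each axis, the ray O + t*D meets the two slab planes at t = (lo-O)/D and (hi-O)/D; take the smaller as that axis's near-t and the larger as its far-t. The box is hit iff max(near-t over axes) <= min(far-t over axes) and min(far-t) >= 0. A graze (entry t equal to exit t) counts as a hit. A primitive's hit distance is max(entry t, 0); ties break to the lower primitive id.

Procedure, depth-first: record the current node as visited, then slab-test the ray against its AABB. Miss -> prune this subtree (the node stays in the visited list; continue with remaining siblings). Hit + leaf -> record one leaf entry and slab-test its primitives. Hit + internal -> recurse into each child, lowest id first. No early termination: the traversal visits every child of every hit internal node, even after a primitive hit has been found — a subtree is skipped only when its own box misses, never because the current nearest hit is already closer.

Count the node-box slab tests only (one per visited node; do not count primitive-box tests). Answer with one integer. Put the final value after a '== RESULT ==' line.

Walk:
N0 x:[17,36] y:[67/2,97/2] z:[31,71] -> hit [67/2,36], descend [5, 11, 16, 18]
  N5 x:[17,43/2] y:[75/2,97/2] z:[33,51] -> miss, prune
  N11 x:[35/2,43/2] y:[38,85/2] z:[52,68] -> miss, prune
  N16 x:[25,35] y:[67/2,41] z:[33,53] -> hit [67/2,35], descend [12, 14, 15]
    N12 x:[25,29] y:[38,41] z:[47,53] -> miss, prune
    N14 x:[51/2,53/2] y:[67/2,36] z:[45,50] -> miss, prune
    N15 x:[32,35] y:[35,71/2] z:[33,37] -> hit [35,35] leaf, test {P5@t=35}
  N18 x:[31,36] y:[41,97/2] z:[31,71] -> miss, prune

Summary -> nodes [0, 5, 11, 16, 12, 14, 15, 18]; box-tests=8; leaf-entries=1; first=P5

== RESULT ==
8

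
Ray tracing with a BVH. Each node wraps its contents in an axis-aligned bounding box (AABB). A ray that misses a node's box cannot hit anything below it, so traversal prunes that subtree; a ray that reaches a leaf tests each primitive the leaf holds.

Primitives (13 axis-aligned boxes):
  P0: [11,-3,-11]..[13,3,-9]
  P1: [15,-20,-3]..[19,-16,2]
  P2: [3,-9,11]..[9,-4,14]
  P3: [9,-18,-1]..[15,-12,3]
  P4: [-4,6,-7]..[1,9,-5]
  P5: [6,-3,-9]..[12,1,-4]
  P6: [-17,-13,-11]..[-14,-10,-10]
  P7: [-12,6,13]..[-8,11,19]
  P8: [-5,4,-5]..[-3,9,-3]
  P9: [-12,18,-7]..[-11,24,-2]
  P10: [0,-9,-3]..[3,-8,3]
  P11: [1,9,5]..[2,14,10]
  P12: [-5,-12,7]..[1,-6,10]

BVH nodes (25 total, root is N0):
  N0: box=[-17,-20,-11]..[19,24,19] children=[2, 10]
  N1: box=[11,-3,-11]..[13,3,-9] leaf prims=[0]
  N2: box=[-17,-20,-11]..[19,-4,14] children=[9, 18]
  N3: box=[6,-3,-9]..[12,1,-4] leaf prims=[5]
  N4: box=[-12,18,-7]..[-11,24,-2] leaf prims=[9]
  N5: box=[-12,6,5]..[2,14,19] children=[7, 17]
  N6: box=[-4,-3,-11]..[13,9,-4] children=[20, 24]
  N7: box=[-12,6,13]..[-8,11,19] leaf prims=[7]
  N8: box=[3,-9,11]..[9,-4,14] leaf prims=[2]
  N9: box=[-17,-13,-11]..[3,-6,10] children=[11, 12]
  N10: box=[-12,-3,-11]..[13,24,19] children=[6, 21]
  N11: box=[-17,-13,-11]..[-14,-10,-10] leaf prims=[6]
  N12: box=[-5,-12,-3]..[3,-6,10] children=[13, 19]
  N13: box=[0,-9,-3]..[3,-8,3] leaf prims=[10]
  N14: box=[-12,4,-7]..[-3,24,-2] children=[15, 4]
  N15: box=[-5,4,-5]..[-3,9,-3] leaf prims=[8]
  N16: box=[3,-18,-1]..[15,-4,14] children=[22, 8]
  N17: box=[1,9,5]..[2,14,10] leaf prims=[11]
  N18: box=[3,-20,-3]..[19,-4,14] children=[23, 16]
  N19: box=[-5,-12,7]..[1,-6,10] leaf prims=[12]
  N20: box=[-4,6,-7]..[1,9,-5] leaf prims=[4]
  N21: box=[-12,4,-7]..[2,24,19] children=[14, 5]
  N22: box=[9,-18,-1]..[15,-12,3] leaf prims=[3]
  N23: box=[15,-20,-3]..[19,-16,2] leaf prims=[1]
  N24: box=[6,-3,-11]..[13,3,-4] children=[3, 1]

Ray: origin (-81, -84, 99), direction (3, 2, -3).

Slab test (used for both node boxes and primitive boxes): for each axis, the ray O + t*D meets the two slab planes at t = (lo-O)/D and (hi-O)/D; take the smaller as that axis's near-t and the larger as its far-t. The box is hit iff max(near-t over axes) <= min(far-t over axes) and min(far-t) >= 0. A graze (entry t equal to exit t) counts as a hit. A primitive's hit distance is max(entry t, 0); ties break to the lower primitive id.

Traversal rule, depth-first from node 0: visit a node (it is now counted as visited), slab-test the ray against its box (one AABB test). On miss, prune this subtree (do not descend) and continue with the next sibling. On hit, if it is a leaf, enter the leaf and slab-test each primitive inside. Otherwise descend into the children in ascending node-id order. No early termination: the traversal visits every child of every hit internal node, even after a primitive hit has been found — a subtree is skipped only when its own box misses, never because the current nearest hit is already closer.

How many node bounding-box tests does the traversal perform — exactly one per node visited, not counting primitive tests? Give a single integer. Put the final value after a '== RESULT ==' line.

Walk:
N0 x:[64/3,100/3] y:[32,54] z:[80/3,110/3] -> hit [32,100/3], descend [2, 10]
  N2 x:[64/3,100/3] y:[32,40] z:[85/3,110/3] -> hit [32,100/3], descend [9, 18]
    N9 x:[64/3,28] y:[71/2,39] z:[89/3,110/3] -> miss, prune
    N18 x:[28,100/3] y:[32,40] z:[85/3,34] -> hit [32,100/3], descend [16, 23]
      N16 x:[28,32] y:[33,40] z:[85/3,100/3] -> miss, prune
      N23 x:[32,100/3] y:[32,34] z:[97/3,34] -> hit [97/3,100/3] leaf, test {P1@t=97/3}
  N10 x:[23,94/3] y:[81/2,54] z:[80/3,110/3] -> miss, prune

Summary -> nodes [0, 2, 9, 18, 16, 23, 10]; box-tests=7; leaf-entries=1; first=P1

== RESULT ==
7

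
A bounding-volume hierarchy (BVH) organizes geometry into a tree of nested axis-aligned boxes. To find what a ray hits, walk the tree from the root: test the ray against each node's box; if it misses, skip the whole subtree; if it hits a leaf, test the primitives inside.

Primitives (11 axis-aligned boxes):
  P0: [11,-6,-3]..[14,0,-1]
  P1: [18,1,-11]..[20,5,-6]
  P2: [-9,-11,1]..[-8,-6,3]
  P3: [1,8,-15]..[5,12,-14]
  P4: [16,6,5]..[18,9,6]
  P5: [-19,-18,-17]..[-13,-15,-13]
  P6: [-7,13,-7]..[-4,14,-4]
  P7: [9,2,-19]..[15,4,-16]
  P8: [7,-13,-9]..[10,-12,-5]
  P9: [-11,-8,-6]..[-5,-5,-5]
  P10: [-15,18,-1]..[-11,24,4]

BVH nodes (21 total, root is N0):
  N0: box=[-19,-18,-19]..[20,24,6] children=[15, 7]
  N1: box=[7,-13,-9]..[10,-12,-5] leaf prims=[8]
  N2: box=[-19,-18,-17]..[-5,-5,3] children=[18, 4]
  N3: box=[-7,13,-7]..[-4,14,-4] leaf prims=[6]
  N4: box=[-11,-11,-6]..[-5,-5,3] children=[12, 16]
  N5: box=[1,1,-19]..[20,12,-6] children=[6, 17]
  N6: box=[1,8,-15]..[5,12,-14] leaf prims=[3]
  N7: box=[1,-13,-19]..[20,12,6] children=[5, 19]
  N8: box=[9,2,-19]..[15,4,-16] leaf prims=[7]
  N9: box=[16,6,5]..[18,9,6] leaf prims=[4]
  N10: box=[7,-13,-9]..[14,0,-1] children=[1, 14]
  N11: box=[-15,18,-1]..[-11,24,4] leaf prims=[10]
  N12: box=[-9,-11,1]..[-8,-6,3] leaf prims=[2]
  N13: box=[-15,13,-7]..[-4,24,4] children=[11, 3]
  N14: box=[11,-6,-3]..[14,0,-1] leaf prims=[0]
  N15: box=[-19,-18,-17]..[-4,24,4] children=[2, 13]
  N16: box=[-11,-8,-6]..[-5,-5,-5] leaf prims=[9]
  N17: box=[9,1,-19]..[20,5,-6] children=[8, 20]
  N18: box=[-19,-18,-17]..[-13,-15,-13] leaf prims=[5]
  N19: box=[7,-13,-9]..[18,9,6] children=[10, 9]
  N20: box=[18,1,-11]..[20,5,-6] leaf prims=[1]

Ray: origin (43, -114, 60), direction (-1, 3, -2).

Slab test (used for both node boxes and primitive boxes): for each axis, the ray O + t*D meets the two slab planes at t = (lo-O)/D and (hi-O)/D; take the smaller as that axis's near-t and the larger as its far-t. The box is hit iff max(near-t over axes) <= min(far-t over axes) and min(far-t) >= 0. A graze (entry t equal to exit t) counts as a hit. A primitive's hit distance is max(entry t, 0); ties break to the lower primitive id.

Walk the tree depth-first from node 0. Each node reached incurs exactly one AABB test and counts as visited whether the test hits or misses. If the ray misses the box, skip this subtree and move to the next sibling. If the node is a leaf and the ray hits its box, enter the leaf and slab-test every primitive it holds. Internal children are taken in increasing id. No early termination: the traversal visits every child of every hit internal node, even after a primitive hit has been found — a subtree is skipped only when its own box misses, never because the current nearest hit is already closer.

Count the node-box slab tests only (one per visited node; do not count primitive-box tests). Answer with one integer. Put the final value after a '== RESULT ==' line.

Trace the traversal:
N0 x:[23,62] y:[32,46] z:[27,79/2] -> hit [32,79/2], descend [7, 15]
  N7 x:[23,42] y:[101/3,42] z:[27,79/2] -> hit [101/3,79/2], descend [5, 19]
    N5 x:[23,42] y:[115/3,42] z:[33,79/2] -> hit [115/3,79/2], descend [6, 17]
      N6 x:[38,42] y:[122/3,42] z:[37,75/2] -> miss, prune
      N17 x:[23,34] y:[115/3,119/3] z:[33,79/2] -> miss, prune
    N19 x:[25,36] y:[101/3,41] z:[27,69/2] -> hit [101/3,69/2], descend [9, 10]
      N9 x:[25,27] y:[40,41] z:[27,55/2] -> miss, prune
      N10 x:[29,36] y:[101/3,38] z:[61/2,69/2] -> hit [101/3,69/2], descend [1, 14]
        N1 x:[33,36] y:[101/3,34] z:[65/2,69/2] -> hit [101/3,34] leaf, test {P8@t=101/3}
        N14 x:[29,32] y:[36,38] z:[61/2,63/2] -> miss, prune
  N15 x:[47,62] y:[32,46] z:[28,77/2] -> miss, prune

Visited [0, 7, 5, 6, 17, 19, 9, 10, 1, 14, 15]. Tests: 11 box, 1 leaf. Nearest: P8.

== RESULT ==
11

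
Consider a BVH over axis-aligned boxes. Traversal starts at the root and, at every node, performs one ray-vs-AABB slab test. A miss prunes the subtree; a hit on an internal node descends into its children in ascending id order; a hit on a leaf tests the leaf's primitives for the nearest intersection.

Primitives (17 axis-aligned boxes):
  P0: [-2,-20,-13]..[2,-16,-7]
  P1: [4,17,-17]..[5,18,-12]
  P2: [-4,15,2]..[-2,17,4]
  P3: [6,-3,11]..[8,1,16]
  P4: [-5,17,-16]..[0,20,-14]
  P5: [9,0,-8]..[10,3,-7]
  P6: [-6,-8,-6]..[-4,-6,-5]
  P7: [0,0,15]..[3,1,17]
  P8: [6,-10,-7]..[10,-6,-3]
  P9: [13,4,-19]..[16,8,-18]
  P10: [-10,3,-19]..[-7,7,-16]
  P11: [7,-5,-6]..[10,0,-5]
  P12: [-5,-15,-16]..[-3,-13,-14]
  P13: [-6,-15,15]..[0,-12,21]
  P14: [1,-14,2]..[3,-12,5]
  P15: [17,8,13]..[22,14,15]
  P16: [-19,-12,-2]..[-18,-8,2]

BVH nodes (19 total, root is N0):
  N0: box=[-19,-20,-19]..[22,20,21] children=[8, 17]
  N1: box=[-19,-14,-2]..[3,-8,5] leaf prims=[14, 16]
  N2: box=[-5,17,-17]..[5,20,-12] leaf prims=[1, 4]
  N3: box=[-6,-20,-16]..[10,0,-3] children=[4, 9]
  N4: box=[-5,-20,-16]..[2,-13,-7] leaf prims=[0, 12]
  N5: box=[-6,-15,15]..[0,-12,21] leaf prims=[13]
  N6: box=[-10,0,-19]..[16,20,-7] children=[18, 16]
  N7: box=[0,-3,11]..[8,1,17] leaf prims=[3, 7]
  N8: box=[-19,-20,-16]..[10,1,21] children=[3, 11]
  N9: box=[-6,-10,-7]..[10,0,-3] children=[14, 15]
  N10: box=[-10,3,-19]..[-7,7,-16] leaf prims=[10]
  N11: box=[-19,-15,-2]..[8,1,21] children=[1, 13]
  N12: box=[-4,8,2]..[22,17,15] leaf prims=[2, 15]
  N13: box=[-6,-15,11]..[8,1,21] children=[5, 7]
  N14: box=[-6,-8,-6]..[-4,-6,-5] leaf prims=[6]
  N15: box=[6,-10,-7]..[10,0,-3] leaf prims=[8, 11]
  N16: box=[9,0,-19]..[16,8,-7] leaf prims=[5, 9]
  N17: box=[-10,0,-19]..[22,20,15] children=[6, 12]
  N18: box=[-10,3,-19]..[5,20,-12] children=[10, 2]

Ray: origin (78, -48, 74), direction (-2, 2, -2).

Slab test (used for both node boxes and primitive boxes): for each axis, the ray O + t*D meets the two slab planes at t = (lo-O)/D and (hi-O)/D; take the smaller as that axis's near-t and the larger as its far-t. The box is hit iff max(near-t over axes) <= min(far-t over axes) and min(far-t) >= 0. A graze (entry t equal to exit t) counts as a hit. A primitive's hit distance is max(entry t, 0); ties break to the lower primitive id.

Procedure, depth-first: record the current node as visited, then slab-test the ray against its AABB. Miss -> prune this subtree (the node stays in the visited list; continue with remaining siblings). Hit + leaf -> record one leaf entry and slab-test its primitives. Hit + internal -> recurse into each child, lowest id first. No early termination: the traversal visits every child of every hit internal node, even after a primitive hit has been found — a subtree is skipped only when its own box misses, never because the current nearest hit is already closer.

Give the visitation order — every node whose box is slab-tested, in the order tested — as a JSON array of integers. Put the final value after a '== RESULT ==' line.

Trace the traversal:
N0 x:[28,97/2] y:[14,34] z:[53/2,93/2] -> hit [28,34], descend [8, 17]
  N8 x:[34,97/2] y:[14,49/2] z:[53/2,45] -> miss, prune
  N17 x:[28,44] y:[24,34] z:[59/2,93/2] -> hit [59/2,34], descend [6, 12]
    N6 x:[31,44] y:[24,34] z:[81/2,93/2] -> miss, prune
    N12 x:[28,41] y:[28,65/2] z:[59/2,36] -> hit [59/2,65/2] leaf, test {P2(miss), P15@t=59/2}

order=[0, 8, 17, 6, 12]  |boxes|=5  |leaves|=1  hit=P15

== RESULT ==
[0, 8, 17, 6, 12]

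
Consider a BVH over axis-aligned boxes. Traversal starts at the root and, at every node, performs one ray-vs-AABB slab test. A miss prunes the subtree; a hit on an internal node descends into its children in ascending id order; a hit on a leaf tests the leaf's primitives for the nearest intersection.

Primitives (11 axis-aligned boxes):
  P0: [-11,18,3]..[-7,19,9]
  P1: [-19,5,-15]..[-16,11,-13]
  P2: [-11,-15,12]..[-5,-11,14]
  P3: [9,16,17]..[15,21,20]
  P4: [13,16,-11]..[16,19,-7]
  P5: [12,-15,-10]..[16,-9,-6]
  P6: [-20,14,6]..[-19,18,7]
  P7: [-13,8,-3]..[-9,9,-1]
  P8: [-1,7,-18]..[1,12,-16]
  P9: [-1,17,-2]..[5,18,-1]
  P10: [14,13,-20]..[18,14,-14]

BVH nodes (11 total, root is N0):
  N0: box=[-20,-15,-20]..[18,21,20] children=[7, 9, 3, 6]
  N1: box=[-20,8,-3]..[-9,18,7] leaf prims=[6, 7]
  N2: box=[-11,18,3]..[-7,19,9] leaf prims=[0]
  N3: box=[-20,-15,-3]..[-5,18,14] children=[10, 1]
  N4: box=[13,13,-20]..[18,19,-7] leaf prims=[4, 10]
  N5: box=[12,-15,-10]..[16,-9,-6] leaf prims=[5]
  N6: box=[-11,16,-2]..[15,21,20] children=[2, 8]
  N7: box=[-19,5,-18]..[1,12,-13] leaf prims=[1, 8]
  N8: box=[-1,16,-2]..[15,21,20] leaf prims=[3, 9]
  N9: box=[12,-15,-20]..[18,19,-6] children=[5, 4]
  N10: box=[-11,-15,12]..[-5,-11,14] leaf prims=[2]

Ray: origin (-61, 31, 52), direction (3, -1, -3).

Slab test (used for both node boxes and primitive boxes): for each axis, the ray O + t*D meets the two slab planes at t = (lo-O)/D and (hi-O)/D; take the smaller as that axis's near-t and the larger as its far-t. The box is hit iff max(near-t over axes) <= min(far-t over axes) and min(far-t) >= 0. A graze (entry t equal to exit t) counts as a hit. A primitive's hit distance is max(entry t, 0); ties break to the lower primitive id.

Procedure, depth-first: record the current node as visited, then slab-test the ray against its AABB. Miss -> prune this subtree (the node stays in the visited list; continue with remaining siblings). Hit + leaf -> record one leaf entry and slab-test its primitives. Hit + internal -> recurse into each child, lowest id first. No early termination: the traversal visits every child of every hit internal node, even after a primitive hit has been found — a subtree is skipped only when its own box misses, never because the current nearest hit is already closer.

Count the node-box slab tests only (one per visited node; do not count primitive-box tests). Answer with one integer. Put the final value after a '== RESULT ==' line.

Traverse from the root:
N0 x:[41/3,79/3] y:[10,46] z:[32/3,24] -> hit [41/3,24], descend [3, 6, 7, 9]
  N3 x:[41/3,56/3] y:[13,46] z:[38/3,55/3] -> hit [41/3,55/3], descend [1, 10]
    N1 x:[41/3,52/3] y:[13,23] z:[15,55/3] -> hit [15,52/3] leaf, test {P6(miss), P7(miss)}
    N10 x:[50/3,56/3] y:[42,46] z:[38/3,40/3] -> miss, prune
  N6 x:[50/3,76/3] y:[10,15] z:[32/3,18] -> miss, prune
  N7 x:[14,62/3] y:[19,26] z:[65/3,70/3] -> miss, prune
  N9 x:[73/3,79/3] y:[12,46] z:[58/3,24] -> miss, prune

7 AABB tests over nodes [0, 3, 1, 10, 6, 7, 9]; 1 leaf entered; closest miss.

== RESULT ==
7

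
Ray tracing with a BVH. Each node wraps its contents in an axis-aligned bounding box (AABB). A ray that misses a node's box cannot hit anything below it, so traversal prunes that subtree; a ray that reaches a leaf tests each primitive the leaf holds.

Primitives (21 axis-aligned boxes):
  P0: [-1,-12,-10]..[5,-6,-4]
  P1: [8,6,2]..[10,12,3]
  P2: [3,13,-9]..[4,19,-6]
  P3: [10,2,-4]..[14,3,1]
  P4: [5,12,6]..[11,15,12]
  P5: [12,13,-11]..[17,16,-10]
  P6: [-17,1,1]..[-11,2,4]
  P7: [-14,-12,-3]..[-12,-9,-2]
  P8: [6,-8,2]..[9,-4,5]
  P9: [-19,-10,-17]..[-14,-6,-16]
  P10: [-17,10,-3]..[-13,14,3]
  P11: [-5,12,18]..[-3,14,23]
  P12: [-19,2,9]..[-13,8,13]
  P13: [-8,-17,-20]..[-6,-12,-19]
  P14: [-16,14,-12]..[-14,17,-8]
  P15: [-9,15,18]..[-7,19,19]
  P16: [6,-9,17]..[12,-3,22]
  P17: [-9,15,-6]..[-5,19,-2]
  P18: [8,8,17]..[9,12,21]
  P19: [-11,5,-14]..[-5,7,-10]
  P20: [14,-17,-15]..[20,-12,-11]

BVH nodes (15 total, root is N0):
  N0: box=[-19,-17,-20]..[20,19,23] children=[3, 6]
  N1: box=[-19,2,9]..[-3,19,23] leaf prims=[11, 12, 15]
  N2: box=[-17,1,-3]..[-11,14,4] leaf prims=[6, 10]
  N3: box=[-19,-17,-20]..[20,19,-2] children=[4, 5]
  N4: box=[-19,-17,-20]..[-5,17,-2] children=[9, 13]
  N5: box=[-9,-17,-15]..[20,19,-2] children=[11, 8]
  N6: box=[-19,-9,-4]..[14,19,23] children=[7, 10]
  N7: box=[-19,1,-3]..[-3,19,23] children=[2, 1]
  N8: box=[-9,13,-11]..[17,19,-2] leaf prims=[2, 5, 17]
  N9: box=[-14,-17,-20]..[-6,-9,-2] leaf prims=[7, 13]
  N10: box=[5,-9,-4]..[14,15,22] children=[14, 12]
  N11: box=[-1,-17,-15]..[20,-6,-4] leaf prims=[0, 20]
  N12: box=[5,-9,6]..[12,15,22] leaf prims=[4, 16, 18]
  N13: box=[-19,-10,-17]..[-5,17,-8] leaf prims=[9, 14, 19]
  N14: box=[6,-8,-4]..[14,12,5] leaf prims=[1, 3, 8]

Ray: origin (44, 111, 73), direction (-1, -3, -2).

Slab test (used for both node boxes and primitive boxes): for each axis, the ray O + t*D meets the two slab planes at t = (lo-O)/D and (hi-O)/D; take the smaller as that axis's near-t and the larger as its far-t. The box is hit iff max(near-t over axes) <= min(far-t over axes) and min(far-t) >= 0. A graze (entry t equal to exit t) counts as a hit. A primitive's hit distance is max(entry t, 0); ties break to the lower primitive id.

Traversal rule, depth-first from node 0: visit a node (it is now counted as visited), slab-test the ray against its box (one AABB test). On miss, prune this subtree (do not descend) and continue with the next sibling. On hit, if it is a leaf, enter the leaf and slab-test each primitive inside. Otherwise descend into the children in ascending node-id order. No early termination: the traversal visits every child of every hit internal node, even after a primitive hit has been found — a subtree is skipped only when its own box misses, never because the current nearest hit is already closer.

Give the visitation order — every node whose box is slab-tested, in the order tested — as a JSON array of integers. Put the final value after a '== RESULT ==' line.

Traverse from the root:
N0 x:[24,63] y:[92/3,128/3] z:[25,93/2] -> hit [92/3,128/3], descend [3, 6]
  N3 x:[24,63] y:[92/3,128/3] z:[75/2,93/2] -> hit [75/2,128/3], descend [4, 5]
    N4 x:[49,63] y:[94/3,128/3] z:[75/2,93/2] -> miss, prune
    N5 x:[24,53] y:[92/3,128/3] z:[75/2,44] -> hit [75/2,128/3], descend [8, 11]
      N8 x:[27,53] y:[92/3,98/3] z:[75/2,42] -> miss, prune
      N11 x:[24,45] y:[39,128/3] z:[77/2,44] -> hit [39,128/3] leaf, test {P0@t=39, P20(miss)}
  N6 x:[30,63] y:[92/3,40] z:[25,77/2] -> hit [92/3,77/2], descend [7, 10]
    N7 x:[47,63] y:[92/3,110/3] z:[25,38] -> miss, prune
    N10 x:[30,39] y:[32,40] z:[51/2,77/2] -> hit [32,77/2], descend [12, 14]
      N12 x:[32,39] y:[32,40] z:[51/2,67/2] -> hit [32,67/2] leaf, test {P4@t=33, P16(miss), P18(miss)}
      N14 x:[30,38] y:[33,119/3] z:[34,77/2] -> hit [34,38] leaf, test {P1@t=35, P3(miss), P8(miss)}

Summary -> nodes [0, 3, 4, 5, 8, 11, 6, 7, 10, 12, 14]; box-tests=11; leaf-entries=3; first=P4

== RESULT ==
[0, 3, 4, 5, 8, 11, 6, 7, 10, 12, 14]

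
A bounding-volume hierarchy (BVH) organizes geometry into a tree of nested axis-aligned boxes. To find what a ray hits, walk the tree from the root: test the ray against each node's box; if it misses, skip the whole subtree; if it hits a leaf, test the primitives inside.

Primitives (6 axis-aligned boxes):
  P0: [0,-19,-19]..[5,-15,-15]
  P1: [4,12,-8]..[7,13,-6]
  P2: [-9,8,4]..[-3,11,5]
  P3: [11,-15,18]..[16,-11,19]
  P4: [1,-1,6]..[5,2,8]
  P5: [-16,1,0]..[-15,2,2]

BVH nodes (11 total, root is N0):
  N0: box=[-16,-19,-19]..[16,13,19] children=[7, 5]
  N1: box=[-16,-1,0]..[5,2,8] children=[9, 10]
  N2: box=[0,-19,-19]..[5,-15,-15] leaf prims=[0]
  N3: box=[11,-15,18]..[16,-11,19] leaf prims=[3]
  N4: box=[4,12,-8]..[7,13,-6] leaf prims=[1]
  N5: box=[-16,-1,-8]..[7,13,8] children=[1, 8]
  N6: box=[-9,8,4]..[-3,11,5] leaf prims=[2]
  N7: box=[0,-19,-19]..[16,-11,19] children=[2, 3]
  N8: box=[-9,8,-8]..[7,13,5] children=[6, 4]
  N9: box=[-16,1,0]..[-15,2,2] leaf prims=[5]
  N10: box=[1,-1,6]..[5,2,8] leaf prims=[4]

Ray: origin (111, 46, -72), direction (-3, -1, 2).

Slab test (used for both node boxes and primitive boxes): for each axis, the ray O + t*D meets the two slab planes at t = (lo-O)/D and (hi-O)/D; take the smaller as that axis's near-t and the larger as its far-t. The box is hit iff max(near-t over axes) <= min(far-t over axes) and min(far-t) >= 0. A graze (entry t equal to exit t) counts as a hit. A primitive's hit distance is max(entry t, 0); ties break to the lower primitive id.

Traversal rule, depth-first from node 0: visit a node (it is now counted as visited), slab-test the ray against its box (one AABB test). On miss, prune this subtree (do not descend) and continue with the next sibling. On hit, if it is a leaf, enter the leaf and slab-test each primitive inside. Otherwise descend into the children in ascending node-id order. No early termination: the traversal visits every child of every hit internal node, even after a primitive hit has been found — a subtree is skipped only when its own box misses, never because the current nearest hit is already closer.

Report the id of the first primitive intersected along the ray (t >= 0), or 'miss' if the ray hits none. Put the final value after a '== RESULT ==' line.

Trace the traversal:
N0 x:[95/3,127/3] y:[33,65] z:[53/2,91/2] -> hit [33,127/3], descend [5, 7]
  N5 x:[104/3,127/3] y:[33,47] z:[32,40] -> hit [104/3,40], descend [1, 8]
    N1 x:[106/3,127/3] y:[44,47] z:[36,40] -> miss, prune
    N8 x:[104/3,40] y:[33,38] z:[32,77/2] -> hit [104/3,38], descend [4, 6]
      N4 x:[104/3,107/3] y:[33,34] z:[32,33] -> miss, prune
      N6 x:[38,40] y:[35,38] z:[38,77/2] -> hit [38,38] leaf, test {P2@t=38}
  N7 x:[95/3,37] y:[57,65] z:[53/2,91/2] -> miss, prune

7 AABB tests over nodes [0, 5, 1, 8, 4, 6, 7]; 1 leaf entered; closest P2.

== RESULT ==
2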